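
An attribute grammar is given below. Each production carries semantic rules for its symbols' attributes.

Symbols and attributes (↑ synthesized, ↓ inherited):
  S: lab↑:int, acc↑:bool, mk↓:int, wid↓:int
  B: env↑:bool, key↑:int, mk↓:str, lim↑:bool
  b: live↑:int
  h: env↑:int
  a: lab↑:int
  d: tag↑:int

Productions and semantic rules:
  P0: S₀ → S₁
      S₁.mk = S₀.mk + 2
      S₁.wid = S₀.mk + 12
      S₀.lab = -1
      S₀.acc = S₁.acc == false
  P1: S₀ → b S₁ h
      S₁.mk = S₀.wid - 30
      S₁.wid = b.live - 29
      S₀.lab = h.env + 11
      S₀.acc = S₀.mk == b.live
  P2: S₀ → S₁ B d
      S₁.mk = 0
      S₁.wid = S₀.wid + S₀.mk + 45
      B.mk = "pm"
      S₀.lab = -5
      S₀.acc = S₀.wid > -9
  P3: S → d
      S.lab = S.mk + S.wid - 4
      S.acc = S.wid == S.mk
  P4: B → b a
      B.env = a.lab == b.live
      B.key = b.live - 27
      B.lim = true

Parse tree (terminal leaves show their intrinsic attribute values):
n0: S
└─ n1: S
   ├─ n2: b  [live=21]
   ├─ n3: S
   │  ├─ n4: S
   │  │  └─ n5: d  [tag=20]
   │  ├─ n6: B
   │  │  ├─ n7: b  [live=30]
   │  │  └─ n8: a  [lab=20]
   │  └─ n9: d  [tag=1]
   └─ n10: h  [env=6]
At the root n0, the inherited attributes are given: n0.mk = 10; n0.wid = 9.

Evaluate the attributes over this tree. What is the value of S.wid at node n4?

1. n0.mk = 10  [given at root]
2. n0.wid = 9  [given at root]
3. n1.mk = 12  [S₀.mk + 2]
4. n1.wid = 22  [S₀.mk + 12]
5. n2.live = 21  [terminal]
6. n3.mk = -8  [S₀.wid - 30]
7. n3.wid = -8  [b.live - 29]
8. n4.mk = 0  [0]
9. n4.wid = 29  [S₀.wid + S₀.mk + 45]
10. n5.tag = 20  [terminal]
11. n4.lab = 25  [S.mk + S.wid - 4]
12. n4.acc = false  [S.wid == S.mk]
13. n6.mk = "pm"  ["pm"]
14. n7.live = 30  [terminal]
15. n8.lab = 20  [terminal]
16. n6.env = false  [a.lab == b.live]
17. n6.key = 3  [b.live - 27]
18. n6.lim = true  [true]
19. n9.tag = 1  [terminal]
20. n3.lab = -5  [-5]
21. n3.acc = true  [S₀.wid > -9]
22. n10.env = 6  [terminal]
23. n1.lab = 17  [h.env + 11]
24. n1.acc = false  [S₀.mk == b.live]
25. n0.lab = -1  [-1]
26. n0.acc = true  [S₁.acc == false]

29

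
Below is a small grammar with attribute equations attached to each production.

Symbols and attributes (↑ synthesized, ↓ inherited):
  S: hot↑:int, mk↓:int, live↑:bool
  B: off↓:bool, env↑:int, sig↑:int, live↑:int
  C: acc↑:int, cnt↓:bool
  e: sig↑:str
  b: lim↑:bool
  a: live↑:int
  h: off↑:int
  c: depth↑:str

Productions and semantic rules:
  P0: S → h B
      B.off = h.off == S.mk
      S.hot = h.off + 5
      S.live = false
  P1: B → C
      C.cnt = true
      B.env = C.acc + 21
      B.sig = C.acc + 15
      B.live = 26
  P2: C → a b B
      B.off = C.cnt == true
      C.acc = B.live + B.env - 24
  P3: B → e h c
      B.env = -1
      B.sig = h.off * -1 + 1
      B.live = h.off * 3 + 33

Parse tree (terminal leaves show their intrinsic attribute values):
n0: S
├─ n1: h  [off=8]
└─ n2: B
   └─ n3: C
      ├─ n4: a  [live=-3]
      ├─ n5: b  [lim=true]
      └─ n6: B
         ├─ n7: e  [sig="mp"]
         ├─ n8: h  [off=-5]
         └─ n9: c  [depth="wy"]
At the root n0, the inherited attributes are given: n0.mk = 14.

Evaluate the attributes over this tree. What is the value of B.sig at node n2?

1. n0.mk = 14  [given at root]
2. n1.off = 8  [terminal]
3. n2.off = false  [h.off == S.mk]
4. n3.cnt = true  [true]
5. n4.live = -3  [terminal]
6. n5.lim = true  [terminal]
7. n6.off = true  [C.cnt == true]
8. n7.sig = "mp"  [terminal]
9. n8.off = -5  [terminal]
10. n9.depth = "wy"  [terminal]
11. n6.env = -1  [-1]
12. n6.sig = 6  [h.off * -1 + 1]
13. n6.live = 18  [h.off * 3 + 33]
14. n3.acc = -7  [B.live + B.env - 24]
15. n2.env = 14  [C.acc + 21]
16. n2.sig = 8  [C.acc + 15]
17. n2.live = 26  [26]
18. n0.hot = 13  [h.off + 5]
19. n0.live = false  [false]

8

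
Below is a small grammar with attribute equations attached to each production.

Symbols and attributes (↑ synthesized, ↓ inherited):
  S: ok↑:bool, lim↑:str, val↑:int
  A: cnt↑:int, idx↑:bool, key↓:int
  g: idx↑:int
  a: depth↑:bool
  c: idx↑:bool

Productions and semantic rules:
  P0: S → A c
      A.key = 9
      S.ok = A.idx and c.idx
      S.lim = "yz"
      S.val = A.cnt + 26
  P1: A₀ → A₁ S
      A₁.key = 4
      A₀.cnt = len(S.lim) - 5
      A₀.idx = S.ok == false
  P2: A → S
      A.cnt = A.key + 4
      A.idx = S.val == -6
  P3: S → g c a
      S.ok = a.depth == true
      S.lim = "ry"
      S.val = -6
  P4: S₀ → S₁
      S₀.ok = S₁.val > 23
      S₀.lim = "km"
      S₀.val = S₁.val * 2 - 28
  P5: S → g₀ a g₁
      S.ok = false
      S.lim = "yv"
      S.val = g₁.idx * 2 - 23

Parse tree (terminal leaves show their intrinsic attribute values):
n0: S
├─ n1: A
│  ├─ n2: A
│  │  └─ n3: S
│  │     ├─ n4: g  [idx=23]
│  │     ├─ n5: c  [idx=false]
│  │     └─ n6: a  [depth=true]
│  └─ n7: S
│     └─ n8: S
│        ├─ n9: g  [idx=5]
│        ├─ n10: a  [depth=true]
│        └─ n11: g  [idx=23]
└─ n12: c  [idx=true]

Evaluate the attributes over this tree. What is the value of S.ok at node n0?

true

1. n1.key = 9  [9]
2. n2.key = 4  [4]
3. n4.idx = 23  [terminal]
4. n5.idx = false  [terminal]
5. n6.depth = true  [terminal]
6. n3.ok = true  [a.depth == true]
7. n3.lim = "ry"  ["ry"]
8. n3.val = -6  [-6]
9. n2.cnt = 8  [A.key + 4]
10. n2.idx = true  [S.val == -6]
11. n9.idx = 5  [terminal]
12. n10.depth = true  [terminal]
13. n11.idx = 23  [terminal]
14. n8.ok = false  [false]
15. n8.lim = "yv"  ["yv"]
16. n8.val = 23  [g₁.idx * 2 - 23]
17. n7.ok = false  [S₁.val > 23]
18. n7.lim = "km"  ["km"]
19. n7.val = 18  [S₁.val * 2 - 28]
20. n1.cnt = -3  [len(S.lim) - 5]
21. n1.idx = true  [S.ok == false]
22. n12.idx = true  [terminal]
23. n0.ok = true  [A.idx and c.idx]
24. n0.lim = "yz"  ["yz"]
25. n0.val = 23  [A.cnt + 26]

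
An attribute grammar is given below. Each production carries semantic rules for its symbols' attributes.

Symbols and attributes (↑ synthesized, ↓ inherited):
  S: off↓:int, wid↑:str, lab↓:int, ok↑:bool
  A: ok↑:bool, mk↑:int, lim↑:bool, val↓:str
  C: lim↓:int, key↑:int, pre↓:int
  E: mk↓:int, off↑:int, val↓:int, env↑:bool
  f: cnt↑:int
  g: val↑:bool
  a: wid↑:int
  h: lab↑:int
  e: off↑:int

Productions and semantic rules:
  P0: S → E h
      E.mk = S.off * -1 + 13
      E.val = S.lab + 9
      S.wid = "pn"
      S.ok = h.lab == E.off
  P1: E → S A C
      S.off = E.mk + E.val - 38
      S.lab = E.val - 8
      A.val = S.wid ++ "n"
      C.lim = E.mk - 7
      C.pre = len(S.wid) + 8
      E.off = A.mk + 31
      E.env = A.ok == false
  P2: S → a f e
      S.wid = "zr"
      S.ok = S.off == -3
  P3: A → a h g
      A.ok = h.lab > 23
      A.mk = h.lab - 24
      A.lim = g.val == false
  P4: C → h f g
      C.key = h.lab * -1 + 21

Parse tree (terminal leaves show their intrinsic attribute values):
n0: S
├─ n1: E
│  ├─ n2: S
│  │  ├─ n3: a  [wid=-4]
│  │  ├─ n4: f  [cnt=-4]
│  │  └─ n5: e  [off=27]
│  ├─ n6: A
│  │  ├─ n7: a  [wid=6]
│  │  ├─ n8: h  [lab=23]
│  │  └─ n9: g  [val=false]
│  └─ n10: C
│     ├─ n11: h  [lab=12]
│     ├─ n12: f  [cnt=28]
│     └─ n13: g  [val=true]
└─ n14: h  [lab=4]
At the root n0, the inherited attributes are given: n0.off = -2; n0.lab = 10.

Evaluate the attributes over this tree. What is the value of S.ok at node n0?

1. n0.off = -2  [given at root]
2. n0.lab = 10  [given at root]
3. n1.mk = 15  [S.off * -1 + 13]
4. n1.val = 19  [S.lab + 9]
5. n2.off = -4  [E.mk + E.val - 38]
6. n2.lab = 11  [E.val - 8]
7. n3.wid = -4  [terminal]
8. n4.cnt = -4  [terminal]
9. n5.off = 27  [terminal]
10. n2.wid = "zr"  ["zr"]
11. n2.ok = false  [S.off == -3]
12. n6.val = "zrn"  [S.wid ++ "n"]
13. n7.wid = 6  [terminal]
14. n8.lab = 23  [terminal]
15. n9.val = false  [terminal]
16. n6.ok = false  [h.lab > 23]
17. n6.mk = -1  [h.lab - 24]
18. n6.lim = true  [g.val == false]
19. n10.lim = 8  [E.mk - 7]
20. n10.pre = 10  [len(S.wid) + 8]
21. n11.lab = 12  [terminal]
22. n12.cnt = 28  [terminal]
23. n13.val = true  [terminal]
24. n10.key = 9  [h.lab * -1 + 21]
25. n1.off = 30  [A.mk + 31]
26. n1.env = true  [A.ok == false]
27. n14.lab = 4  [terminal]
28. n0.wid = "pn"  ["pn"]
29. n0.ok = false  [h.lab == E.off]

false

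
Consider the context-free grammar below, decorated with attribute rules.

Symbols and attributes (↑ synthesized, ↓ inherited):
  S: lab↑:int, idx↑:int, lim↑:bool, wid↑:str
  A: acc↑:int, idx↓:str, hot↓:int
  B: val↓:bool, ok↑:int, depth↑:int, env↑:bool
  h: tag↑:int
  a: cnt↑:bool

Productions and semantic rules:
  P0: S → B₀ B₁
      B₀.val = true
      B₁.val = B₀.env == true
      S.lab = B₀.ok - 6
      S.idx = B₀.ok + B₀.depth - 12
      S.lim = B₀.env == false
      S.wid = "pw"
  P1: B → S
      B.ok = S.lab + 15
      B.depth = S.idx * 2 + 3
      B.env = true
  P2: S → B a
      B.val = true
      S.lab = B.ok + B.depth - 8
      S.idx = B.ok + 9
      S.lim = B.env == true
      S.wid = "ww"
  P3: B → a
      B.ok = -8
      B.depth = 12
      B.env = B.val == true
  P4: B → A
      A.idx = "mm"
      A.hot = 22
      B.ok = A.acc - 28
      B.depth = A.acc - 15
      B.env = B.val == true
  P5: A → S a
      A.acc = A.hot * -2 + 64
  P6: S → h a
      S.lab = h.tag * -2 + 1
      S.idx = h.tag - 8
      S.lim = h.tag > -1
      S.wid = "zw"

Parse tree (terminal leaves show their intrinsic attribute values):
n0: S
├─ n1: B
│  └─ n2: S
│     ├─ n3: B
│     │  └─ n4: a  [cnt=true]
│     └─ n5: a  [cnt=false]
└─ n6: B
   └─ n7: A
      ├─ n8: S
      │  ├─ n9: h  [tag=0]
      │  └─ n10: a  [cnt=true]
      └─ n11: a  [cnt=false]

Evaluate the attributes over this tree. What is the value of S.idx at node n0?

1. n1.val = true  [true]
2. n3.val = true  [true]
3. n4.cnt = true  [terminal]
4. n3.ok = -8  [-8]
5. n3.depth = 12  [12]
6. n3.env = true  [B.val == true]
7. n5.cnt = false  [terminal]
8. n2.lab = -4  [B.ok + B.depth - 8]
9. n2.idx = 1  [B.ok + 9]
10. n2.lim = true  [B.env == true]
11. n2.wid = "ww"  ["ww"]
12. n1.ok = 11  [S.lab + 15]
13. n1.depth = 5  [S.idx * 2 + 3]
14. n1.env = true  [true]
15. n6.val = true  [B₀.env == true]
16. n7.idx = "mm"  ["mm"]
17. n7.hot = 22  [22]
18. n9.tag = 0  [terminal]
19. n10.cnt = true  [terminal]
20. n8.lab = 1  [h.tag * -2 + 1]
21. n8.idx = -8  [h.tag - 8]
22. n8.lim = true  [h.tag > -1]
23. n8.wid = "zw"  ["zw"]
24. n11.cnt = false  [terminal]
25. n7.acc = 20  [A.hot * -2 + 64]
26. n6.ok = -8  [A.acc - 28]
27. n6.depth = 5  [A.acc - 15]
28. n6.env = true  [B.val == true]
29. n0.lab = 5  [B₀.ok - 6]
30. n0.idx = 4  [B₀.ok + B₀.depth - 12]
31. n0.lim = false  [B₀.env == false]
32. n0.wid = "pw"  ["pw"]

4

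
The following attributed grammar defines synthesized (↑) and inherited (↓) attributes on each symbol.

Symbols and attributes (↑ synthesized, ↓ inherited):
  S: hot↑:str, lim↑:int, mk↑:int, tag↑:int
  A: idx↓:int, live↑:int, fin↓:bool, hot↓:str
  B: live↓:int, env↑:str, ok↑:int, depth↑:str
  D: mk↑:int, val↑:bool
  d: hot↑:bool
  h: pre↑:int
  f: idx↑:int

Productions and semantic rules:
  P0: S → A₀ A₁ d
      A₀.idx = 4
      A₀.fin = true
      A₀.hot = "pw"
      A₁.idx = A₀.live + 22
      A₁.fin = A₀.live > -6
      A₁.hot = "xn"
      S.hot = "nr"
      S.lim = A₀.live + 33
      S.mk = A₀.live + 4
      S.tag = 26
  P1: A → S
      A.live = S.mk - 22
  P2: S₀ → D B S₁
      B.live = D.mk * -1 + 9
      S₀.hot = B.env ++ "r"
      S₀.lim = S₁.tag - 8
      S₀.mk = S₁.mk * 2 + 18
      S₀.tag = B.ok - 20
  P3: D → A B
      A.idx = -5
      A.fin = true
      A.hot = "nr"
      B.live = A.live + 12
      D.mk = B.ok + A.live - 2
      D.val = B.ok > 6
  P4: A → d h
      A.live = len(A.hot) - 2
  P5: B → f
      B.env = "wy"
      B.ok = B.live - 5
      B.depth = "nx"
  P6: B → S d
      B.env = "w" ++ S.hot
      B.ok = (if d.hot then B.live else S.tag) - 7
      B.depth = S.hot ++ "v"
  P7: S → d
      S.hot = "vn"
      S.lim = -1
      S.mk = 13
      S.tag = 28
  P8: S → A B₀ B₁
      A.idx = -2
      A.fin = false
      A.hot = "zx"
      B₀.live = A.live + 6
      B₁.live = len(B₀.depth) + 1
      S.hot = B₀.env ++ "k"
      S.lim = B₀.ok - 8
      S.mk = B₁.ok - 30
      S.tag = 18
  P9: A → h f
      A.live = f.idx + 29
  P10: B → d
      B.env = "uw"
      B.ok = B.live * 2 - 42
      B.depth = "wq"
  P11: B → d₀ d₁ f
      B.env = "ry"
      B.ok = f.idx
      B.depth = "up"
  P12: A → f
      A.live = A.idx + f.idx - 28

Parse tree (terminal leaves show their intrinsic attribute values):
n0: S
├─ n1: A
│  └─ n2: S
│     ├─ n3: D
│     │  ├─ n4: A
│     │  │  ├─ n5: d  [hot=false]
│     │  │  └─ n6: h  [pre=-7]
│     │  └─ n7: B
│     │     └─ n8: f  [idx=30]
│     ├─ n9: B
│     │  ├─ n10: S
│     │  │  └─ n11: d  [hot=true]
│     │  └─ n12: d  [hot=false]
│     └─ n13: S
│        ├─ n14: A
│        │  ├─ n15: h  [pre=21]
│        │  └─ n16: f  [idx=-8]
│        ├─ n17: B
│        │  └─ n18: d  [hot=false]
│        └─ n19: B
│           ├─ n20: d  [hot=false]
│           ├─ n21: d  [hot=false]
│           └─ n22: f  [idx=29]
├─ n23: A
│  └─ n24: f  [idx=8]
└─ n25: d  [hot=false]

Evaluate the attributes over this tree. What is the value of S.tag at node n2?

1

1. n1.idx = 4  [4]
2. n1.fin = true  [true]
3. n1.hot = "pw"  ["pw"]
4. n4.idx = -5  [-5]
5. n4.fin = true  [true]
6. n4.hot = "nr"  ["nr"]
7. n5.hot = false  [terminal]
8. n6.pre = -7  [terminal]
9. n4.live = 0  [len(A.hot) - 2]
10. n7.live = 12  [A.live + 12]
11. n8.idx = 30  [terminal]
12. n7.env = "wy"  ["wy"]
13. n7.ok = 7  [B.live - 5]
14. n7.depth = "nx"  ["nx"]
15. n3.mk = 5  [B.ok + A.live - 2]
16. n3.val = true  [B.ok > 6]
17. n9.live = 4  [D.mk * -1 + 9]
18. n11.hot = true  [terminal]
19. n10.hot = "vn"  ["vn"]
20. n10.lim = -1  [-1]
21. n10.mk = 13  [13]
22. n10.tag = 28  [28]
23. n12.hot = false  [terminal]
24. n9.env = "wvn"  ["w" ++ S.hot]
25. n9.ok = 21  [(if d.hot then B.live else S.tag) - 7]
26. n9.depth = "vnv"  [S.hot ++ "v"]
27. n14.idx = -2  [-2]
28. n14.fin = false  [false]
29. n14.hot = "zx"  ["zx"]
30. n15.pre = 21  [terminal]
31. n16.idx = -8  [terminal]
32. n14.live = 21  [f.idx + 29]
33. n17.live = 27  [A.live + 6]
34. n18.hot = false  [terminal]
35. n17.env = "uw"  ["uw"]
36. n17.ok = 12  [B.live * 2 - 42]
37. n17.depth = "wq"  ["wq"]
38. n19.live = 3  [len(B₀.depth) + 1]
39. n20.hot = false  [terminal]
40. n21.hot = false  [terminal]
41. n22.idx = 29  [terminal]
42. n19.env = "ry"  ["ry"]
43. n19.ok = 29  [f.idx]
44. n19.depth = "up"  ["up"]
45. n13.hot = "uwk"  [B₀.env ++ "k"]
46. n13.lim = 4  [B₀.ok - 8]
47. n13.mk = -1  [B₁.ok - 30]
48. n13.tag = 18  [18]
49. n2.hot = "wvnr"  [B.env ++ "r"]
50. n2.lim = 10  [S₁.tag - 8]
51. n2.mk = 16  [S₁.mk * 2 + 18]
52. n2.tag = 1  [B.ok - 20]
53. n1.live = -6  [S.mk - 22]
54. n23.idx = 16  [A₀.live + 22]
55. n23.fin = false  [A₀.live > -6]
56. n23.hot = "xn"  ["xn"]
57. n24.idx = 8  [terminal]
58. n23.live = -4  [A.idx + f.idx - 28]
59. n25.hot = false  [terminal]
60. n0.hot = "nr"  ["nr"]
61. n0.lim = 27  [A₀.live + 33]
62. n0.mk = -2  [A₀.live + 4]
63. n0.tag = 26  [26]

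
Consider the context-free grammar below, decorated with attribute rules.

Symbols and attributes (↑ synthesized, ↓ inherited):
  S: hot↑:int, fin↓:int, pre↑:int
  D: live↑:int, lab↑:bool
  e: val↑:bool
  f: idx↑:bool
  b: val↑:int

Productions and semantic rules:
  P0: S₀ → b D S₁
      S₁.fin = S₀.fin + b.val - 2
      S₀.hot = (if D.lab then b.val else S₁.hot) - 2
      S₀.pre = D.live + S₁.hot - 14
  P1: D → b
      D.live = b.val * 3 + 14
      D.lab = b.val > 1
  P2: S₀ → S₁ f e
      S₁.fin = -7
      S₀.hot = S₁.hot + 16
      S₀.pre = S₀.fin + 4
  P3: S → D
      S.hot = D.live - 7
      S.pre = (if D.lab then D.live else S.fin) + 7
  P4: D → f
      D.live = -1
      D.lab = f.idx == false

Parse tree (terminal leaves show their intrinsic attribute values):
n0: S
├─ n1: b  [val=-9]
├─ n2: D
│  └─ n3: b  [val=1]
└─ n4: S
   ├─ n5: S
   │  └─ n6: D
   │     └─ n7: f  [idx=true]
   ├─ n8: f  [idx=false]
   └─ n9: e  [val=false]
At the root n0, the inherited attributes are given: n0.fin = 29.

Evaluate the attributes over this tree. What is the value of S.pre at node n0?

11

1. n0.fin = 29  [given at root]
2. n1.val = -9  [terminal]
3. n3.val = 1  [terminal]
4. n2.live = 17  [b.val * 3 + 14]
5. n2.lab = false  [b.val > 1]
6. n4.fin = 18  [S₀.fin + b.val - 2]
7. n5.fin = -7  [-7]
8. n7.idx = true  [terminal]
9. n6.live = -1  [-1]
10. n6.lab = false  [f.idx == false]
11. n5.hot = -8  [D.live - 7]
12. n5.pre = 0  [(if D.lab then D.live else S.fin) + 7]
13. n8.idx = false  [terminal]
14. n9.val = false  [terminal]
15. n4.hot = 8  [S₁.hot + 16]
16. n4.pre = 22  [S₀.fin + 4]
17. n0.hot = 6  [(if D.lab then b.val else S₁.hot) - 2]
18. n0.pre = 11  [D.live + S₁.hot - 14]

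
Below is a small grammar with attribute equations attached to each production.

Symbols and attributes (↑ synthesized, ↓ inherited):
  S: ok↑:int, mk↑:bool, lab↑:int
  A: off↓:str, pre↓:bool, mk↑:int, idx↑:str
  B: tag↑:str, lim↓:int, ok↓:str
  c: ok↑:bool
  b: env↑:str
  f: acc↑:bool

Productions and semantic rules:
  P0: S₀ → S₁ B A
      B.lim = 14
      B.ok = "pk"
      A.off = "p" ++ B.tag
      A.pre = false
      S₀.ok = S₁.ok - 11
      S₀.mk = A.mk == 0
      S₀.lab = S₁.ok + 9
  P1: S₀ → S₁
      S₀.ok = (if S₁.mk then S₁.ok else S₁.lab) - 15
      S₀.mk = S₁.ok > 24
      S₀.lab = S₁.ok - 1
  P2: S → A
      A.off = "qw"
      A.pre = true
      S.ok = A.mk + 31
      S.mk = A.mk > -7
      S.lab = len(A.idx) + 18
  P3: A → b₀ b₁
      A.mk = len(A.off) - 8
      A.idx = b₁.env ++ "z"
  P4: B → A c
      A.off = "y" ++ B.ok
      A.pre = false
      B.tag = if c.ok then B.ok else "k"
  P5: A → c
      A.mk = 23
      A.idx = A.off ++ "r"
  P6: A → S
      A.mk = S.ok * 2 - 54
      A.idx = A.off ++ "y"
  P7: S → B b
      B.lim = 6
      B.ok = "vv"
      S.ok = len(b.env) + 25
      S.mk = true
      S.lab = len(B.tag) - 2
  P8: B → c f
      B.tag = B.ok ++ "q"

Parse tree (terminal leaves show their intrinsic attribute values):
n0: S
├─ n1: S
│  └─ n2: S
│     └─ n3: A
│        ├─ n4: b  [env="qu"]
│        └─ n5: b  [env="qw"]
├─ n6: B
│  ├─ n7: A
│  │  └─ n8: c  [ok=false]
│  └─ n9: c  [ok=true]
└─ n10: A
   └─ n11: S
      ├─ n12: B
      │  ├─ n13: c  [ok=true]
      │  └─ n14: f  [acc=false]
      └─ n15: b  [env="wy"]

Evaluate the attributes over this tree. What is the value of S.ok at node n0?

-1

1. n3.off = "qw"  ["qw"]
2. n3.pre = true  [true]
3. n4.env = "qu"  [terminal]
4. n5.env = "qw"  [terminal]
5. n3.mk = -6  [len(A.off) - 8]
6. n3.idx = "qwz"  [b₁.env ++ "z"]
7. n2.ok = 25  [A.mk + 31]
8. n2.mk = true  [A.mk > -7]
9. n2.lab = 21  [len(A.idx) + 18]
10. n1.ok = 10  [(if S₁.mk then S₁.ok else S₁.lab) - 15]
11. n1.mk = true  [S₁.ok > 24]
12. n1.lab = 24  [S₁.ok - 1]
13. n6.lim = 14  [14]
14. n6.ok = "pk"  ["pk"]
15. n7.off = "ypk"  ["y" ++ B.ok]
16. n7.pre = false  [false]
17. n8.ok = false  [terminal]
18. n7.mk = 23  [23]
19. n7.idx = "ypkr"  [A.off ++ "r"]
20. n9.ok = true  [terminal]
21. n6.tag = "pk"  [if c.ok then B.ok else "k"]
22. n10.off = "ppk"  ["p" ++ B.tag]
23. n10.pre = false  [false]
24. n12.lim = 6  [6]
25. n12.ok = "vv"  ["vv"]
26. n13.ok = true  [terminal]
27. n14.acc = false  [terminal]
28. n12.tag = "vvq"  [B.ok ++ "q"]
29. n15.env = "wy"  [terminal]
30. n11.ok = 27  [len(b.env) + 25]
31. n11.mk = true  [true]
32. n11.lab = 1  [len(B.tag) - 2]
33. n10.mk = 0  [S.ok * 2 - 54]
34. n10.idx = "ppky"  [A.off ++ "y"]
35. n0.ok = -1  [S₁.ok - 11]
36. n0.mk = true  [A.mk == 0]
37. n0.lab = 19  [S₁.ok + 9]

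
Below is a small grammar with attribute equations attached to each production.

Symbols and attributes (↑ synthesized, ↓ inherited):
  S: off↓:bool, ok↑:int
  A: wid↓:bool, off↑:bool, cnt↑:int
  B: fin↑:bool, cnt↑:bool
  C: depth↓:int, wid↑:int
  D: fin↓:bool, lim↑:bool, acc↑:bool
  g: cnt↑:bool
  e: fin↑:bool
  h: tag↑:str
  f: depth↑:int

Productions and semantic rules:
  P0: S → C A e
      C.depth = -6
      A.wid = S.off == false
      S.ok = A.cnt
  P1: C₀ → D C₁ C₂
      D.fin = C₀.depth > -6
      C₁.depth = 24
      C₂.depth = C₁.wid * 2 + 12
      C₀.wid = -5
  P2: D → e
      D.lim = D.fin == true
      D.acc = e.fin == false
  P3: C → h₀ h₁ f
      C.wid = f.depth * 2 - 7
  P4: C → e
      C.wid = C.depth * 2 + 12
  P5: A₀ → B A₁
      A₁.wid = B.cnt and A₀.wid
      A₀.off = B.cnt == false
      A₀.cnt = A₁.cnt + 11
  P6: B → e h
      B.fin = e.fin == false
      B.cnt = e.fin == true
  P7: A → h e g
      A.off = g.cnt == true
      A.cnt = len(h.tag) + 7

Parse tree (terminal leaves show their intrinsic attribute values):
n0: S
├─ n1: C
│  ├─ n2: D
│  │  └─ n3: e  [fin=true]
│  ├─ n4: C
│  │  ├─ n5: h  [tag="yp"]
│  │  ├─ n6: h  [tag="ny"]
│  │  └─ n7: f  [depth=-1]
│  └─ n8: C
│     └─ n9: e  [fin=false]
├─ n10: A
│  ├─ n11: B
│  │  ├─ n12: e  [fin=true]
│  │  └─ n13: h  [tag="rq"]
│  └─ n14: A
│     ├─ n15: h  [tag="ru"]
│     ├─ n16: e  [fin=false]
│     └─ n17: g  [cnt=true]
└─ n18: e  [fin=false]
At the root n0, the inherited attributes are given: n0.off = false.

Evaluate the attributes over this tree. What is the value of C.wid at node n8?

0

1. n0.off = false  [given at root]
2. n1.depth = -6  [-6]
3. n2.fin = false  [C₀.depth > -6]
4. n3.fin = true  [terminal]
5. n2.lim = false  [D.fin == true]
6. n2.acc = false  [e.fin == false]
7. n4.depth = 24  [24]
8. n5.tag = "yp"  [terminal]
9. n6.tag = "ny"  [terminal]
10. n7.depth = -1  [terminal]
11. n4.wid = -9  [f.depth * 2 - 7]
12. n8.depth = -6  [C₁.wid * 2 + 12]
13. n9.fin = false  [terminal]
14. n8.wid = 0  [C.depth * 2 + 12]
15. n1.wid = -5  [-5]
16. n10.wid = true  [S.off == false]
17. n12.fin = true  [terminal]
18. n13.tag = "rq"  [terminal]
19. n11.fin = false  [e.fin == false]
20. n11.cnt = true  [e.fin == true]
21. n14.wid = true  [B.cnt and A₀.wid]
22. n15.tag = "ru"  [terminal]
23. n16.fin = false  [terminal]
24. n17.cnt = true  [terminal]
25. n14.off = true  [g.cnt == true]
26. n14.cnt = 9  [len(h.tag) + 7]
27. n10.off = false  [B.cnt == false]
28. n10.cnt = 20  [A₁.cnt + 11]
29. n18.fin = false  [terminal]
30. n0.ok = 20  [A.cnt]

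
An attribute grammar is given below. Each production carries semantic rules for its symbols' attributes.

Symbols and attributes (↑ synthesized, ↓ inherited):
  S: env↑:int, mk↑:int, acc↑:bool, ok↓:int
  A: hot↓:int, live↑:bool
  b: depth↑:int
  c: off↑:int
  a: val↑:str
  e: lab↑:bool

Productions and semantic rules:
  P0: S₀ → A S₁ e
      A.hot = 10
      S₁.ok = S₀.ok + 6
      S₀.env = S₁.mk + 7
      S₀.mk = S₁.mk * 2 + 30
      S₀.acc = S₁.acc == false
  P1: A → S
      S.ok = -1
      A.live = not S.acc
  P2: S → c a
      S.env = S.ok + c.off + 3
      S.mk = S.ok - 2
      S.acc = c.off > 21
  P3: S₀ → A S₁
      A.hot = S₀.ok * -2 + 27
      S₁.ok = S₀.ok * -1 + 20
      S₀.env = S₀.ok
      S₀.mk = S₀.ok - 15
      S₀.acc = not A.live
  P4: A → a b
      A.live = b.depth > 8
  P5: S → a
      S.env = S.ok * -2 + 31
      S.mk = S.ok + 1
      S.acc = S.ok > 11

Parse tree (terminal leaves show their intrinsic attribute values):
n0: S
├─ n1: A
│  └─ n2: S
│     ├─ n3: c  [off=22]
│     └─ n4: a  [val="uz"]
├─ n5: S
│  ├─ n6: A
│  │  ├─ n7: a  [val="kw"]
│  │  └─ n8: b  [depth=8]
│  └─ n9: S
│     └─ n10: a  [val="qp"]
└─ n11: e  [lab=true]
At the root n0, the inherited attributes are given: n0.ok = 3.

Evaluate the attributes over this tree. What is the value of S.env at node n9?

9

1. n0.ok = 3  [given at root]
2. n1.hot = 10  [10]
3. n2.ok = -1  [-1]
4. n3.off = 22  [terminal]
5. n4.val = "uz"  [terminal]
6. n2.env = 24  [S.ok + c.off + 3]
7. n2.mk = -3  [S.ok - 2]
8. n2.acc = true  [c.off > 21]
9. n1.live = false  [not S.acc]
10. n5.ok = 9  [S₀.ok + 6]
11. n6.hot = 9  [S₀.ok * -2 + 27]
12. n7.val = "kw"  [terminal]
13. n8.depth = 8  [terminal]
14. n6.live = false  [b.depth > 8]
15. n9.ok = 11  [S₀.ok * -1 + 20]
16. n10.val = "qp"  [terminal]
17. n9.env = 9  [S.ok * -2 + 31]
18. n9.mk = 12  [S.ok + 1]
19. n9.acc = false  [S.ok > 11]
20. n5.env = 9  [S₀.ok]
21. n5.mk = -6  [S₀.ok - 15]
22. n5.acc = true  [not A.live]
23. n11.lab = true  [terminal]
24. n0.env = 1  [S₁.mk + 7]
25. n0.mk = 18  [S₁.mk * 2 + 30]
26. n0.acc = false  [S₁.acc == false]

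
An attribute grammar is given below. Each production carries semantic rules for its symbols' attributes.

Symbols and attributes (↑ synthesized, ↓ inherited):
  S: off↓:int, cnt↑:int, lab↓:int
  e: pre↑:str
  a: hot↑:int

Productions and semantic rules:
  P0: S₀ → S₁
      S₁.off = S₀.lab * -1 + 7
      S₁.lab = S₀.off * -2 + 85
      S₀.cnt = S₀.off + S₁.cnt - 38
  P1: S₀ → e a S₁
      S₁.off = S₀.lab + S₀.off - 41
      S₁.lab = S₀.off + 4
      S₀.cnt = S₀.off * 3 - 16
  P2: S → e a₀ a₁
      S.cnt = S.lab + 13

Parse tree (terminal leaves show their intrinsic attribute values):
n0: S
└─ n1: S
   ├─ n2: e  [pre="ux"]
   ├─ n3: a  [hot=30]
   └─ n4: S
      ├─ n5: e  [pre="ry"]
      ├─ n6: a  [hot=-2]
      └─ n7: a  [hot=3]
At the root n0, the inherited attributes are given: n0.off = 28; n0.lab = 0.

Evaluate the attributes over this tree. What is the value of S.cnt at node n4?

1. n0.off = 28  [given at root]
2. n0.lab = 0  [given at root]
3. n1.off = 7  [S₀.lab * -1 + 7]
4. n1.lab = 29  [S₀.off * -2 + 85]
5. n2.pre = "ux"  [terminal]
6. n3.hot = 30  [terminal]
7. n4.off = -5  [S₀.lab + S₀.off - 41]
8. n4.lab = 11  [S₀.off + 4]
9. n5.pre = "ry"  [terminal]
10. n6.hot = -2  [terminal]
11. n7.hot = 3  [terminal]
12. n4.cnt = 24  [S.lab + 13]
13. n1.cnt = 5  [S₀.off * 3 - 16]
14. n0.cnt = -5  [S₀.off + S₁.cnt - 38]

24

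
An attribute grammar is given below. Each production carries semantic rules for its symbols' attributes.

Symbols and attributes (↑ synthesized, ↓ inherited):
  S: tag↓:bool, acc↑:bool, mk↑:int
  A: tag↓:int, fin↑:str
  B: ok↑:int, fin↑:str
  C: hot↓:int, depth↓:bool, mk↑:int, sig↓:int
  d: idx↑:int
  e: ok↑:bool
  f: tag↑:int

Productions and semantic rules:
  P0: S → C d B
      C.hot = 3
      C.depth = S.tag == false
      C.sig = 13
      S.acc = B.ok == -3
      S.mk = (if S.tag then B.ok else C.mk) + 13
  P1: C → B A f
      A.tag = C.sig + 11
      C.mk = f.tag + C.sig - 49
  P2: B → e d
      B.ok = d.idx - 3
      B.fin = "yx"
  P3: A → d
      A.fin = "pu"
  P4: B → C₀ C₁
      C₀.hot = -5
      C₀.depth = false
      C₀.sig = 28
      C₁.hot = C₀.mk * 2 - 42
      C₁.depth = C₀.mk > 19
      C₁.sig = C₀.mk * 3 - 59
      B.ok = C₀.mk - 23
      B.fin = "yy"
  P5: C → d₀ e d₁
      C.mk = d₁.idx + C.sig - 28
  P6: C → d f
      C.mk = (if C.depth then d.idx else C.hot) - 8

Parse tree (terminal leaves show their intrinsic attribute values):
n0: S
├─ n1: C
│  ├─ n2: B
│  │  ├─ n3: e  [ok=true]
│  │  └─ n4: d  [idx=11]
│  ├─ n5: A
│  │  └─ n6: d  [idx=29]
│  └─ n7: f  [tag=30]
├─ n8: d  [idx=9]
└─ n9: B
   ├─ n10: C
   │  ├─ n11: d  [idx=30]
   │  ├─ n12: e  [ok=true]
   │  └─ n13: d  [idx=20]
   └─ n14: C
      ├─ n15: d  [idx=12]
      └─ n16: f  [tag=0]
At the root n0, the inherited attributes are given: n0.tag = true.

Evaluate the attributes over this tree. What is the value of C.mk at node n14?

1. n0.tag = true  [given at root]
2. n1.hot = 3  [3]
3. n1.depth = false  [S.tag == false]
4. n1.sig = 13  [13]
5. n3.ok = true  [terminal]
6. n4.idx = 11  [terminal]
7. n2.ok = 8  [d.idx - 3]
8. n2.fin = "yx"  ["yx"]
9. n5.tag = 24  [C.sig + 11]
10. n6.idx = 29  [terminal]
11. n5.fin = "pu"  ["pu"]
12. n7.tag = 30  [terminal]
13. n1.mk = -6  [f.tag + C.sig - 49]
14. n8.idx = 9  [terminal]
15. n10.hot = -5  [-5]
16. n10.depth = false  [false]
17. n10.sig = 28  [28]
18. n11.idx = 30  [terminal]
19. n12.ok = true  [terminal]
20. n13.idx = 20  [terminal]
21. n10.mk = 20  [d₁.idx + C.sig - 28]
22. n14.hot = -2  [C₀.mk * 2 - 42]
23. n14.depth = true  [C₀.mk > 19]
24. n14.sig = 1  [C₀.mk * 3 - 59]
25. n15.idx = 12  [terminal]
26. n16.tag = 0  [terminal]
27. n14.mk = 4  [(if C.depth then d.idx else C.hot) - 8]
28. n9.ok = -3  [C₀.mk - 23]
29. n9.fin = "yy"  ["yy"]
30. n0.acc = true  [B.ok == -3]
31. n0.mk = 10  [(if S.tag then B.ok else C.mk) + 13]

4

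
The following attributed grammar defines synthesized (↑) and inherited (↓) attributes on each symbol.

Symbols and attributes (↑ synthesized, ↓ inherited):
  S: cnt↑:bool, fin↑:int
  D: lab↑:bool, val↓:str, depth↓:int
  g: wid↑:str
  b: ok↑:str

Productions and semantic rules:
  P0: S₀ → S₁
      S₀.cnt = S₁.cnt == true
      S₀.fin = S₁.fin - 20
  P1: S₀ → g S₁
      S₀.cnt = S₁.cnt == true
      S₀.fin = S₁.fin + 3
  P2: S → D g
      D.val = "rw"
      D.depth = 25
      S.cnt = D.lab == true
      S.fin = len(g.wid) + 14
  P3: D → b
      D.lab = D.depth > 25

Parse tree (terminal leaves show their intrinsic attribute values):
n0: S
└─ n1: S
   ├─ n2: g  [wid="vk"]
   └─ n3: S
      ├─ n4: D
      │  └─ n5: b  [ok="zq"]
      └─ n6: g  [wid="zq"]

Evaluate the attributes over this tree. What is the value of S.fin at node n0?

-1

1. n2.wid = "vk"  [terminal]
2. n4.val = "rw"  ["rw"]
3. n4.depth = 25  [25]
4. n5.ok = "zq"  [terminal]
5. n4.lab = false  [D.depth > 25]
6. n6.wid = "zq"  [terminal]
7. n3.cnt = false  [D.lab == true]
8. n3.fin = 16  [len(g.wid) + 14]
9. n1.cnt = false  [S₁.cnt == true]
10. n1.fin = 19  [S₁.fin + 3]
11. n0.cnt = false  [S₁.cnt == true]
12. n0.fin = -1  [S₁.fin - 20]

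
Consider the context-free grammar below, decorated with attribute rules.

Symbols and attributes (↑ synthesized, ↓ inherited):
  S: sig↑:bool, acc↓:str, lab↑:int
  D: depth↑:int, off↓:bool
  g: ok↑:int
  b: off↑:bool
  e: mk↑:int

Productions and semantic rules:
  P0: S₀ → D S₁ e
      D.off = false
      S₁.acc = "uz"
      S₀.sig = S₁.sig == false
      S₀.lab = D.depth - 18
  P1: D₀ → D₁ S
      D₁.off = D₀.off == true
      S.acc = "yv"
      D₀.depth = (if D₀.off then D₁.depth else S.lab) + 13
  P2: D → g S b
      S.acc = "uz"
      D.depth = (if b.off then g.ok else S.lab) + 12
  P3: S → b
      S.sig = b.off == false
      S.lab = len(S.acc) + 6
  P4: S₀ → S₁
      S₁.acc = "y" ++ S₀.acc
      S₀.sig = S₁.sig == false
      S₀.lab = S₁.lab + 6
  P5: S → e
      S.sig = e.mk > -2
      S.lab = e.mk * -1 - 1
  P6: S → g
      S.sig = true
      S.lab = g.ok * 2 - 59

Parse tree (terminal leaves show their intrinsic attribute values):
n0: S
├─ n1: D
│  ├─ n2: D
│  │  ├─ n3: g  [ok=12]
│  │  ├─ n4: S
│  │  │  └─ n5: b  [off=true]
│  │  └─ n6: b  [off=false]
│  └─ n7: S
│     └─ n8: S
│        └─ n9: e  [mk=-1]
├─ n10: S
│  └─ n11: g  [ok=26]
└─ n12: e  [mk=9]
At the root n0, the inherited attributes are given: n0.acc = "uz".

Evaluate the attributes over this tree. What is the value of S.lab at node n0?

1. n0.acc = "uz"  [given at root]
2. n1.off = false  [false]
3. n2.off = false  [D₀.off == true]
4. n3.ok = 12  [terminal]
5. n4.acc = "uz"  ["uz"]
6. n5.off = true  [terminal]
7. n4.sig = false  [b.off == false]
8. n4.lab = 8  [len(S.acc) + 6]
9. n6.off = false  [terminal]
10. n2.depth = 20  [(if b.off then g.ok else S.lab) + 12]
11. n7.acc = "yv"  ["yv"]
12. n8.acc = "yyv"  ["y" ++ S₀.acc]
13. n9.mk = -1  [terminal]
14. n8.sig = true  [e.mk > -2]
15. n8.lab = 0  [e.mk * -1 - 1]
16. n7.sig = false  [S₁.sig == false]
17. n7.lab = 6  [S₁.lab + 6]
18. n1.depth = 19  [(if D₀.off then D₁.depth else S.lab) + 13]
19. n10.acc = "uz"  ["uz"]
20. n11.ok = 26  [terminal]
21. n10.sig = true  [true]
22. n10.lab = -7  [g.ok * 2 - 59]
23. n12.mk = 9  [terminal]
24. n0.sig = false  [S₁.sig == false]
25. n0.lab = 1  [D.depth - 18]

1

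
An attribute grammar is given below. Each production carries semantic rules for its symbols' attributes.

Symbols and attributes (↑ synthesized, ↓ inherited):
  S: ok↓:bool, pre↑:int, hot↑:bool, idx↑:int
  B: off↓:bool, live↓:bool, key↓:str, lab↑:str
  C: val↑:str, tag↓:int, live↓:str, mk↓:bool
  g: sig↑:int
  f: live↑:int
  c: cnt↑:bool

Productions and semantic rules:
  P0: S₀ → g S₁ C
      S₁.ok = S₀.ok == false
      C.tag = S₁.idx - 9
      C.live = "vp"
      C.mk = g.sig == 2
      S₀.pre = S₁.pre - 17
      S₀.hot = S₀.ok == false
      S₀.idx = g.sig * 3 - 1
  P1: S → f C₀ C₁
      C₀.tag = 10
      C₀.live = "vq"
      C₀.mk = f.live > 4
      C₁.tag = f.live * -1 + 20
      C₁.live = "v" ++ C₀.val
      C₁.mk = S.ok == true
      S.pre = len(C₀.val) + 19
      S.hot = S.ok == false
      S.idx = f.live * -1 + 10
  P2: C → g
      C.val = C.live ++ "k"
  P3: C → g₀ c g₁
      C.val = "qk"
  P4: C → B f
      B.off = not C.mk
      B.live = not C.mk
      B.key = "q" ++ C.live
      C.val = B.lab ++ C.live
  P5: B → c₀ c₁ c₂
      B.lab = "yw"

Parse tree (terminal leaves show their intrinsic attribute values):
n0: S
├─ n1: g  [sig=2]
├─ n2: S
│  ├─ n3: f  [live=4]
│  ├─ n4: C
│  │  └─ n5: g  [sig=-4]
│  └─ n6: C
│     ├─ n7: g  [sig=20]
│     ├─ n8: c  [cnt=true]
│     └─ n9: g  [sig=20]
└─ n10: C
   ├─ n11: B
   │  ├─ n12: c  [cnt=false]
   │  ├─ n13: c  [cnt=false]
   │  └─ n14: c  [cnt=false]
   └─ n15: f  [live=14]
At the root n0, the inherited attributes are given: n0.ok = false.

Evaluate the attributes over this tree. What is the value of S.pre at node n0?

5

1. n0.ok = false  [given at root]
2. n1.sig = 2  [terminal]
3. n2.ok = true  [S₀.ok == false]
4. n3.live = 4  [terminal]
5. n4.tag = 10  [10]
6. n4.live = "vq"  ["vq"]
7. n4.mk = false  [f.live > 4]
8. n5.sig = -4  [terminal]
9. n4.val = "vqk"  [C.live ++ "k"]
10. n6.tag = 16  [f.live * -1 + 20]
11. n6.live = "vvqk"  ["v" ++ C₀.val]
12. n6.mk = true  [S.ok == true]
13. n7.sig = 20  [terminal]
14. n8.cnt = true  [terminal]
15. n9.sig = 20  [terminal]
16. n6.val = "qk"  ["qk"]
17. n2.pre = 22  [len(C₀.val) + 19]
18. n2.hot = false  [S.ok == false]
19. n2.idx = 6  [f.live * -1 + 10]
20. n10.tag = -3  [S₁.idx - 9]
21. n10.live = "vp"  ["vp"]
22. n10.mk = true  [g.sig == 2]
23. n11.off = false  [not C.mk]
24. n11.live = false  [not C.mk]
25. n11.key = "qvp"  ["q" ++ C.live]
26. n12.cnt = false  [terminal]
27. n13.cnt = false  [terminal]
28. n14.cnt = false  [terminal]
29. n11.lab = "yw"  ["yw"]
30. n15.live = 14  [terminal]
31. n10.val = "ywvp"  [B.lab ++ C.live]
32. n0.pre = 5  [S₁.pre - 17]
33. n0.hot = true  [S₀.ok == false]
34. n0.idx = 5  [g.sig * 3 - 1]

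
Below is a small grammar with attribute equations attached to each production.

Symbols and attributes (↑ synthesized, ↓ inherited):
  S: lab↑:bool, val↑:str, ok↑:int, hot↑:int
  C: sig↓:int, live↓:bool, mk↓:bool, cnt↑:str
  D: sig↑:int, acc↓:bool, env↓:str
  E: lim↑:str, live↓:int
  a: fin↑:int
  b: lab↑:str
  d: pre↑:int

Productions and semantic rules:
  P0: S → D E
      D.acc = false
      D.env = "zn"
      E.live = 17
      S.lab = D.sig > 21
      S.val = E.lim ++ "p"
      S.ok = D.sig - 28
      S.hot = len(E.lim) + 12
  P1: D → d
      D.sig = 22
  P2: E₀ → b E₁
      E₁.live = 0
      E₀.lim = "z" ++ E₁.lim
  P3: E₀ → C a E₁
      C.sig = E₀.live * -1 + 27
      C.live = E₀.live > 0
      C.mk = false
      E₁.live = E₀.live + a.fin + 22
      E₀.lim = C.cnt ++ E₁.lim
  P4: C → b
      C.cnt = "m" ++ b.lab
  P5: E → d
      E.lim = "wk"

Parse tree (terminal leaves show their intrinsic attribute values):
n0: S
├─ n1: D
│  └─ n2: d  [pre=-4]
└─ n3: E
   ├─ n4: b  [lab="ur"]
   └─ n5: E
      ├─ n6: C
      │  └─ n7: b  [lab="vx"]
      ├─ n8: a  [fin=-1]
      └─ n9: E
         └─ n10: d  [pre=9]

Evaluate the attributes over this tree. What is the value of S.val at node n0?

1. n1.acc = false  [false]
2. n1.env = "zn"  ["zn"]
3. n2.pre = -4  [terminal]
4. n1.sig = 22  [22]
5. n3.live = 17  [17]
6. n4.lab = "ur"  [terminal]
7. n5.live = 0  [0]
8. n6.sig = 27  [E₀.live * -1 + 27]
9. n6.live = false  [E₀.live > 0]
10. n6.mk = false  [false]
11. n7.lab = "vx"  [terminal]
12. n6.cnt = "mvx"  ["m" ++ b.lab]
13. n8.fin = -1  [terminal]
14. n9.live = 21  [E₀.live + a.fin + 22]
15. n10.pre = 9  [terminal]
16. n9.lim = "wk"  ["wk"]
17. n5.lim = "mvxwk"  [C.cnt ++ E₁.lim]
18. n3.lim = "zmvxwk"  ["z" ++ E₁.lim]
19. n0.lab = true  [D.sig > 21]
20. n0.val = "zmvxwkp"  [E.lim ++ "p"]
21. n0.ok = -6  [D.sig - 28]
22. n0.hot = 18  [len(E.lim) + 12]

"zmvxwkp"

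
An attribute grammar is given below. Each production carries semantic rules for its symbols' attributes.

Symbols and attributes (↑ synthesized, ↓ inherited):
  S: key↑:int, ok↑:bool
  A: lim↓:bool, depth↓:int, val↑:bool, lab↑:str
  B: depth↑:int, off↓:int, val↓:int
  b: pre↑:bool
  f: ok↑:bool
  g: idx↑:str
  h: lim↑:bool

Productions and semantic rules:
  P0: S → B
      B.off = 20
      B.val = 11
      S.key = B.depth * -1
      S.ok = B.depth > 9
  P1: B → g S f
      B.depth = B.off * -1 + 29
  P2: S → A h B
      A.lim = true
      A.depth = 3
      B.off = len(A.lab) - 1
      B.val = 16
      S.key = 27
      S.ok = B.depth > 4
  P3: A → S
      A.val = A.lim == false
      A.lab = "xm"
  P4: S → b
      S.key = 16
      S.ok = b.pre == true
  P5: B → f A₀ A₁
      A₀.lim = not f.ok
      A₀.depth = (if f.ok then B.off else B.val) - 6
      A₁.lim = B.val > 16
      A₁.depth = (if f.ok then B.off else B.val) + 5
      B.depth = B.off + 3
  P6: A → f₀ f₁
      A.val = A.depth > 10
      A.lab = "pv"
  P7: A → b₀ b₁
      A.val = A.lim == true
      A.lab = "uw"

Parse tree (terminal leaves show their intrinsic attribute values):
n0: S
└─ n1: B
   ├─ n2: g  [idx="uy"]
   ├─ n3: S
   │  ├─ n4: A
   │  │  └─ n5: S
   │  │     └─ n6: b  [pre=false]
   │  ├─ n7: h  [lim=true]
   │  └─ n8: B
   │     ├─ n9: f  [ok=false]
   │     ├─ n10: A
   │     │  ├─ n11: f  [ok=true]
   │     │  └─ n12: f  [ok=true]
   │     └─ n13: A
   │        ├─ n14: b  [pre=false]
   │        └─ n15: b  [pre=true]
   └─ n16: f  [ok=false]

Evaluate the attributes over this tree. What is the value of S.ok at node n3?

false

1. n1.off = 20  [20]
2. n1.val = 11  [11]
3. n2.idx = "uy"  [terminal]
4. n4.lim = true  [true]
5. n4.depth = 3  [3]
6. n6.pre = false  [terminal]
7. n5.key = 16  [16]
8. n5.ok = false  [b.pre == true]
9. n4.val = false  [A.lim == false]
10. n4.lab = "xm"  ["xm"]
11. n7.lim = true  [terminal]
12. n8.off = 1  [len(A.lab) - 1]
13. n8.val = 16  [16]
14. n9.ok = false  [terminal]
15. n10.lim = true  [not f.ok]
16. n10.depth = 10  [(if f.ok then B.off else B.val) - 6]
17. n11.ok = true  [terminal]
18. n12.ok = true  [terminal]
19. n10.val = false  [A.depth > 10]
20. n10.lab = "pv"  ["pv"]
21. n13.lim = false  [B.val > 16]
22. n13.depth = 21  [(if f.ok then B.off else B.val) + 5]
23. n14.pre = false  [terminal]
24. n15.pre = true  [terminal]
25. n13.val = false  [A.lim == true]
26. n13.lab = "uw"  ["uw"]
27. n8.depth = 4  [B.off + 3]
28. n3.key = 27  [27]
29. n3.ok = false  [B.depth > 4]
30. n16.ok = false  [terminal]
31. n1.depth = 9  [B.off * -1 + 29]
32. n0.key = -9  [B.depth * -1]
33. n0.ok = false  [B.depth > 9]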